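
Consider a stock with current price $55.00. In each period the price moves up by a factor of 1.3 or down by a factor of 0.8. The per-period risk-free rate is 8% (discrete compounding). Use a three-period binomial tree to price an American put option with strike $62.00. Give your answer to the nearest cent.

$8.73

Risk-neutral probability p = (1 + 0.08 − 0.8)/(1.3 − 0.8) = 0.2800/0.5000 = 0.5600
Terminal stock prices: S_uuu = 120.8, S_uud = 74.36, S_udd = 45.76, S_ddd = 28.16
Terminal payoffs (K − S): max(-58.84, 0) = 0, max(-12.36, 0) = 0, max(16.24, 0) = 16.24, max(33.84, 0) = 33.84
Node uu (S = 92.95): continuation = 1/1.08·[0.5600·0.0000 + 0.4400·0.0000] = 0.0000; exercise value = 0.0000 ≤ continuation, so V_uu = 0.0000
Node ud (S = 57.2): continuation = 1/1.08·[0.5600·0.0000 + 0.4400·16.2400] = 6.6163; exercise value = 4.8000 ≤ continuation, so V_ud = 6.6163
Node dd (S = 35.2): continuation = 1/1.08·[0.5600·16.2400 + 0.4400·33.8400] = 22.2074; exercise value = 26.8000 > continuation, so V_dd = 26.8000 (exercise)
Node u (S = 71.5): continuation = 1/1.08·[0.5600·0.0000 + 0.4400·6.6163] = 2.6955; exercise value = 0.0000 ≤ continuation, so V_u = 2.6955
Node d (S = 44): continuation = 1/1.08·[0.5600·6.6163 + 0.4400·26.8000] = 14.3492; exercise value = 18.0000 > continuation, so V_d = 18.0000 (exercise)
Node 0 (S = 55): continuation = 1/1.08·[0.5600·2.6955 + 0.4400·18.0000] = 8.7310; exercise value = 7.0000 ≤ continuation, so V_0 = 8.7310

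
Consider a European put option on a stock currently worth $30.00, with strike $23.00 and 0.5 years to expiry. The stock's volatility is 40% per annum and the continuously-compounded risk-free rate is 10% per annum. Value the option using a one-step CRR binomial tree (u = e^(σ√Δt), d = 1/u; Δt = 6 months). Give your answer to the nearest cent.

CRR parameters: u = e^(σ√Δt) = e^(0.4·√0.5) = 1.3269, d = 1/u = 0.7536
Per-period rate: rΔt = 0.1·0.5 = 0.05, so R = e^0.05 = 1.0513
Risk-neutral probability p = (e^0.05 − 0.7536)/(1.3269 − 0.7536) = 0.2976/0.5733 = 0.5192
Terminal stock prices: S_u = 39.81, S_d = 22.61
Terminal payoffs (K − S): max(-16.81, 0) = 0, max(0.3909, 0) = 0.3909
Node 0 (S = 30): V_0 = e^(−0.05)·[0.5192·0.0000 + 0.4808·0.3909] = 0.1788

$0.18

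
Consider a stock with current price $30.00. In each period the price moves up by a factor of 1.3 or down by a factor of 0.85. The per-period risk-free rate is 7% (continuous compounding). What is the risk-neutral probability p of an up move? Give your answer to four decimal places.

Risk-neutral probability p = (e^0.07 − 0.85)/(1.3 − 0.85) = 0.2225/0.4500 = 0.4945

p = 0.4945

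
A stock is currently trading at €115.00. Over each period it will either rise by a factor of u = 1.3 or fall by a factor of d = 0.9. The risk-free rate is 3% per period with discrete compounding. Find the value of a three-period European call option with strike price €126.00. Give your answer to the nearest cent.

€13.55

Risk-neutral probability p = (1 + 0.03 − 0.9)/(1.3 − 0.9) = 0.1300/0.4000 = 0.3250
Terminal stock prices: S_uuu = 252.7, S_uud = 174.9, S_udd = 121.1, S_ddd = 83.84
Terminal payoffs (S − K): max(126.7, 0) = 126.7, max(48.92, 0) = 48.92, max(-4.905, 0) = 0, max(-42.16, 0) = 0
Node uu (S = 194.4): V_uu = 1/1.03·[0.3250·126.6550 + 0.6750·48.9150] = 72.0199
Node ud (S = 134.6): V_ud = 1/1.03·[0.3250·48.9150 + 0.6750·0.0000] = 15.4343
Node dd (S = 93.15): V_dd = 1/1.03·[0.3250·0.0000 + 0.6750·0.0000] = 0.0000
Node u (S = 149.5): V_u = 1/1.03·[0.3250·72.0199 + 0.6750·15.4343] = 32.8395
Node d (S = 103.5): V_d = 1/1.03·[0.3250·15.4343 + 0.6750·0.0000] = 4.8701
Node 0 (S = 115): V_0 = 1/1.03·[0.3250·32.8395 + 0.6750·4.8701] = 13.5535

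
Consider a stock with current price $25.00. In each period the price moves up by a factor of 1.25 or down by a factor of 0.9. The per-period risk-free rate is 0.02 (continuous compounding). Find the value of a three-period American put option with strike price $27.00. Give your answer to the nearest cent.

$3.27

Risk-neutral probability p = (e^0.02 − 0.9)/(1.25 − 0.9) = 0.1202/0.3500 = 0.3434
Terminal stock prices: S_uuu = 48.83, S_uud = 35.16, S_udd = 25.31, S_ddd = 18.23
Terminal payoffs (K − S): max(-21.83, 0) = 0, max(-8.156, 0) = 0, max(1.688, 0) = 1.688, max(8.775, 0) = 8.775
Node uu (S = 39.06): continuation = e^(−0.02)·[0.3434·0.0000 + 0.6566·0.0000] = 0.0000; exercise value = 0.0000 ≤ continuation, so V_uu = 0.0000
Node ud (S = 28.12): continuation = e^(−0.02)·[0.3434·0.0000 + 0.6566·1.6875] = 1.0860; exercise value = 0.0000 ≤ continuation, so V_ud = 1.0860
Node dd (S = 20.25): continuation = e^(−0.02)·[0.3434·1.6875 + 0.6566·8.7750] = 6.2154; exercise value = 6.7500 > continuation, so V_dd = 6.7500 (exercise)
Node u (S = 31.25): continuation = e^(−0.02)·[0.3434·0.0000 + 0.6566·1.0860] = 0.6989; exercise value = 0.0000 ≤ continuation, so V_u = 0.6989
Node d (S = 22.5): continuation = e^(−0.02)·[0.3434·1.0860 + 0.6566·6.7500] = 4.7097; exercise value = 4.5000 ≤ continuation, so V_d = 4.7097
Node 0 (S = 25): continuation = e^(−0.02)·[0.3434·0.6989 + 0.6566·4.7097] = 3.2663; exercise value = 2.0000 ≤ continuation, so V_0 = 3.2663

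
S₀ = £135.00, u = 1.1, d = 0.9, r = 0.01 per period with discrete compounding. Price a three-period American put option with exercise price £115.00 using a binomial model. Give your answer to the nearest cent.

£1.47

Risk-neutral probability p = (1 + 0.01 − 0.9)/(1.1 − 0.9) = 0.1100/0.2000 = 0.5500
Terminal stock prices: S_uuu = 179.7, S_uud = 147, S_udd = 120.3, S_ddd = 98.42
Terminal payoffs (K − S): max(-64.69, 0) = 0, max(-32.02, 0) = 0, max(-5.285, 0) = 0, max(16.58, 0) = 16.58
Node uu (S = 163.4): continuation = 1/1.01·[0.5500·0.0000 + 0.4500·0.0000] = 0.0000; exercise value = 0.0000 ≤ continuation, so V_uu = 0.0000
Node ud (S = 133.7): continuation = 1/1.01·[0.5500·0.0000 + 0.4500·0.0000] = 0.0000; exercise value = 0.0000 ≤ continuation, so V_ud = 0.0000
Node dd (S = 109.4): continuation = 1/1.01·[0.5500·0.0000 + 0.4500·16.5850] = 7.3894; exercise value = 5.6500 ≤ continuation, so V_dd = 7.3894
Node u (S = 148.5): continuation = 1/1.01·[0.5500·0.0000 + 0.4500·0.0000] = 0.0000; exercise value = 0.0000 ≤ continuation, so V_u = 0.0000
Node d (S = 121.5): continuation = 1/1.01·[0.5500·0.0000 + 0.4500·7.3894] = 3.2923; exercise value = 0.0000 ≤ continuation, so V_d = 3.2923
Node 0 (S = 135): continuation = 1/1.01·[0.5500·0.0000 + 0.4500·3.2923] = 1.4669; exercise value = 0.0000 ≤ continuation, so V_0 = 1.4669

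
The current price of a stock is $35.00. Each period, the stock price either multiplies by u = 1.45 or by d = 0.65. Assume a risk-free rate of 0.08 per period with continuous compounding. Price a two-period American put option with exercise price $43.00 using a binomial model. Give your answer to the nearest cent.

Risk-neutral probability p = (e^0.08 − 0.65)/(1.45 − 0.65) = 0.4333/0.8000 = 0.5416
Terminal stock prices: S_uu = 73.59, S_ud = 32.99, S_dd = 14.79
Terminal payoffs (K − S): max(-30.59, 0) = 0, max(10.01, 0) = 10.01, max(28.21, 0) = 28.21
Node u (S = 50.75): continuation = e^(−0.08)·[0.5416·0.0000 + 0.4584·10.0125] = 4.2368; exercise value = 0.0000 ≤ continuation, so V_u = 4.2368
Node d (S = 22.75): continuation = e^(−0.08)·[0.5416·10.0125 + 0.4584·28.2125] = 16.9440; exercise value = 20.2500 > continuation, so V_d = 20.2500 (exercise)
Node 0 (S = 35): continuation = e^(−0.08)·[0.5416·4.2368 + 0.4584·20.2500] = 10.6870; exercise value = 8.0000 ≤ continuation, so V_0 = 10.6870

$10.69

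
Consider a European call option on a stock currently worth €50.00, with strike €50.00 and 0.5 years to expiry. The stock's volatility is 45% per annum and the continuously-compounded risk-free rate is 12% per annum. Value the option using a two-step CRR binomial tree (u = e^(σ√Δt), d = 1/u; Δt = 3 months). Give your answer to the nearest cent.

CRR parameters: u = e^(σ√Δt) = e^(0.45·√0.25) = 1.2523, d = 1/u = 0.7985
Per-period rate: rΔt = 0.12·0.25 = 0.03, so R = e^0.03 = 1.0305
Risk-neutral probability p = (e^0.03 − 0.7985)/(1.2523 − 0.7985) = 0.2319/0.4538 = 0.5111
Terminal stock prices: S_uu = 78.42, S_ud = 50, S_dd = 31.88
Terminal payoffs (S − K): max(28.42, 0) = 28.42, max(0, 0) = 0, max(-18.12, 0) = 0
Node u (S = 62.62): V_u = e^(−0.03)·[0.5111·28.4156 + 0.4889·0.0000] = 14.0939
Node d (S = 39.93): V_d = e^(−0.03)·[0.5111·0.0000 + 0.4889·0.0000] = 0.0000
Node 0 (S = 50): V_0 = e^(−0.03)·[0.5111·14.0939 + 0.4889·0.0000] = 6.9904

€6.99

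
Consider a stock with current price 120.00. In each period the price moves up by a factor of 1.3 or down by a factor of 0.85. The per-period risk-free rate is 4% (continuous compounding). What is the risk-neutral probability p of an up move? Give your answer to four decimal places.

Risk-neutral probability p = (e^0.04 − 0.85)/(1.3 − 0.85) = 0.1908/0.4500 = 0.4240

p = 0.4240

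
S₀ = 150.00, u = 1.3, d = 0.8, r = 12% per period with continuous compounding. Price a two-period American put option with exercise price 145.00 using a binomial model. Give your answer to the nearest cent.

7.65

Risk-neutral probability p = (e^0.12 − 0.8)/(1.3 − 0.8) = 0.3275/0.5000 = 0.6550
Terminal stock prices: S_uu = 253.5, S_ud = 156, S_dd = 96
Terminal payoffs (K − S): max(-108.5, 0) = 0, max(-11, 0) = 0, max(49, 0) = 49
Node u (S = 195): continuation = e^(−0.12)·[0.6550·0.0000 + 0.3450·0.0000] = 0.0000; exercise value = 0.0000 ≤ continuation, so V_u = 0.0000
Node d (S = 120): continuation = e^(−0.12)·[0.6550·0.0000 + 0.3450·49.0000] = 14.9937; exercise value = 25.0000 > continuation, so V_d = 25.0000 (exercise)
Node 0 (S = 150): continuation = e^(−0.12)·[0.6550·0.0000 + 0.3450·25.0000] = 7.6498; exercise value = 0.0000 ≤ continuation, so V_0 = 7.6498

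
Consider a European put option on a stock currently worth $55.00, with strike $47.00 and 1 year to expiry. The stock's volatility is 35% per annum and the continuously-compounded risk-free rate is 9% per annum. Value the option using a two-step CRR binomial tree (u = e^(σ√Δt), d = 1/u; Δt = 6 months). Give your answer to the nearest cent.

CRR parameters: u = e^(σ√Δt) = e^(0.35·√0.5) = 1.2808, d = 1/u = 0.7808
Per-period rate: rΔt = 0.09·0.5 = 0.045, so R = e^0.045 = 1.0460
Risk-neutral probability p = (e^0.045 − 0.7808)/(1.2808 − 0.7808) = 0.2653/0.5000 = 0.5305
Terminal stock prices: S_uu = 90.23, S_ud = 55, S_dd = 33.53
Terminal payoffs (K − S): max(-43.23, 0) = 0, max(-8, 0) = 0, max(13.47, 0) = 13.47
Node u (S = 70.44): V_u = e^(−0.045)·[0.5305·0.0000 + 0.4695·0.0000] = 0.0000
Node d (S = 42.94): V_d = e^(−0.045)·[0.5305·0.0000 + 0.4695·13.4728] = 6.0473
Node 0 (S = 55): V_0 = e^(−0.045)·[0.5305·0.0000 + 0.4695·6.0473] = 2.7143

$2.71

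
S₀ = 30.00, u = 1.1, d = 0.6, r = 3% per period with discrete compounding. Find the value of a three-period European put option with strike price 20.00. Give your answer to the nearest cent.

0.41

Risk-neutral probability p = (1 + 0.03 − 0.6)/(1.1 − 0.6) = 0.4300/0.5000 = 0.8600
Terminal stock prices: S_uuu = 39.93, S_uud = 21.78, S_udd = 11.88, S_ddd = 6.48
Terminal payoffs (K − S): max(-19.93, 0) = 0, max(-1.78, 0) = 0, max(8.12, 0) = 8.12, max(13.52, 0) = 13.52
Node uu (S = 36.3): V_uu = 1/1.03·[0.8600·0.0000 + 0.1400·0.0000] = 0.0000
Node ud (S = 19.8): V_ud = 1/1.03·[0.8600·0.0000 + 0.1400·8.1200] = 1.1037
Node dd (S = 10.8): V_dd = 1/1.03·[0.8600·8.1200 + 0.1400·13.5200] = 8.6175
Node u (S = 33): V_u = 1/1.03·[0.8600·0.0000 + 0.1400·1.1037] = 0.1500
Node d (S = 18): V_d = 1/1.03·[0.8600·1.1037 + 0.1400·8.6175] = 2.0928
Node 0 (S = 30): V_0 = 1/1.03·[0.8600·0.1500 + 0.1400·2.0928] = 0.4097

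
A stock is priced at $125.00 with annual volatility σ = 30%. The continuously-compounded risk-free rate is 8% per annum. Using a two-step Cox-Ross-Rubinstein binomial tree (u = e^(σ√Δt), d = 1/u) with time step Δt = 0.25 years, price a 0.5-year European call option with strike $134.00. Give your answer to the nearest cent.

$9.36

CRR parameters: u = e^(σ√Δt) = e^(0.3·√0.25) = 1.1618, d = 1/u = 0.8607
Per-period rate: rΔt = 0.08·0.25 = 0.02, so R = e^0.02 = 1.0202
Risk-neutral probability p = (e^0.02 − 0.8607)/(1.1618 − 0.8607) = 0.1595/0.3011 = 0.5297
Terminal stock prices: S_uu = 168.7, S_ud = 125, S_dd = 92.6
Terminal payoffs (S − K): max(34.73, 0) = 34.73, max(-9, 0) = 0, max(-41.4, 0) = 0
Node u (S = 145.2): V_u = e^(−0.02)·[0.5297·34.7324 + 0.4703·0.0000] = 18.0319
Node d (S = 107.6): V_d = e^(−0.02)·[0.5297·0.0000 + 0.4703·0.0000] = 0.0000
Node 0 (S = 125): V_0 = e^(−0.02)·[0.5297·18.0319 + 0.4703·0.0000] = 9.3616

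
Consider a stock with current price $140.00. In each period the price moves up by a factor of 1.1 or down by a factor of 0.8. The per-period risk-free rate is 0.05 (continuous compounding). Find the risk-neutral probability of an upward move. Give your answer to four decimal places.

Risk-neutral probability p = (e^0.05 − 0.8)/(1.1 − 0.8) = 0.2513/0.3000 = 0.8376

p = 0.8376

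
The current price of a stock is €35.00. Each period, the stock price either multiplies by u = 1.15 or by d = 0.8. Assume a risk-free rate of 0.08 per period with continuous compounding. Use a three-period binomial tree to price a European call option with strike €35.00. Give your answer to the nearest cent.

€8.20

Risk-neutral probability p = (e^0.08 − 0.8)/(1.15 − 0.8) = 0.2833/0.3500 = 0.8094
Terminal stock prices: S_uuu = 53.23, S_uud = 37.03, S_udd = 25.76, S_ddd = 17.92
Terminal payoffs (S − K): max(18.23, 0) = 18.23, max(2.03, 0) = 2.03, max(-9.24, 0) = 0, max(-17.08, 0) = 0
Node uu (S = 46.29): V_uu = e^(−0.08)·[0.8094·18.2306 + 0.1906·2.0300] = 13.9784
Node ud (S = 32.2): V_ud = e^(−0.08)·[0.8094·2.0300 + 0.1906·0.0000] = 1.5167
Node dd (S = 22.4): V_dd = e^(−0.08)·[0.8094·0.0000 + 0.1906·0.0000] = 0.0000
Node u (S = 40.25): V_u = e^(−0.08)·[0.8094·13.9784 + 0.1906·1.5167] = 10.7110
Node d (S = 28): V_d = e^(−0.08)·[0.8094·1.5167 + 0.1906·0.0000] = 1.1333
Node 0 (S = 35): V_0 = e^(−0.08)·[0.8094·10.7110 + 0.1906·1.1333] = 8.2023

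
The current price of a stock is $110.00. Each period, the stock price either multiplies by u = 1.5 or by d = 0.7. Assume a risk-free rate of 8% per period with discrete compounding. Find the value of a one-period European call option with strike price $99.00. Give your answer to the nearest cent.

$29.03

Risk-neutral probability p = (1 + 0.08 − 0.7)/(1.5 − 0.7) = 0.3800/0.8000 = 0.4750
Terminal stock prices: S_u = 165, S_d = 77
Terminal payoffs (S − K): max(66, 0) = 66, max(-22, 0) = 0
Node 0 (S = 110): V_0 = 1/1.08·[0.4750·66.0000 + 0.5250·0.0000] = 29.0278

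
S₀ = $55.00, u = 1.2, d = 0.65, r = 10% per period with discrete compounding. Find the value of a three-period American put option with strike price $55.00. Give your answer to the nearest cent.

$4.99

Risk-neutral probability p = (1 + 0.1 − 0.65)/(1.2 − 0.65) = 0.4500/0.5500 = 0.8182
Terminal stock prices: S_uuu = 95.04, S_uud = 51.48, S_udd = 27.89, S_ddd = 15.1
Terminal payoffs (K − S): max(-40.04, 0) = 0, max(3.52, 0) = 3.52, max(27.11, 0) = 27.11, max(39.9, 0) = 39.9
Node uu (S = 79.2): continuation = 1/1.1·[0.8182·0.0000 + 0.1818·3.5200] = 0.5818; exercise value = 0.0000 ≤ continuation, so V_uu = 0.5818
Node ud (S = 42.9): continuation = 1/1.1·[0.8182·3.5200 + 0.1818·27.1150] = 7.1000; exercise value = 12.1000 > continuation, so V_ud = 12.1000 (exercise)
Node dd (S = 23.24): continuation = 1/1.1·[0.8182·27.1150 + 0.1818·39.8956] = 26.7625; exercise value = 31.7625 > continuation, so V_dd = 31.7625 (exercise)
Node u (S = 66): continuation = 1/1.1·[0.8182·0.5818 + 0.1818·12.1000] = 2.4328; exercise value = 0.0000 ≤ continuation, so V_u = 2.4328
Node d (S = 35.75): continuation = 1/1.1·[0.8182·12.1000 + 0.1818·31.7625] = 14.2500; exercise value = 19.2500 > continuation, so V_d = 19.2500 (exercise)
Node 0 (S = 55): continuation = 1/1.1·[0.8182·2.4328 + 0.1818·19.2500] = 4.9913; exercise value = 0.0000 ≤ continuation, so V_0 = 4.9913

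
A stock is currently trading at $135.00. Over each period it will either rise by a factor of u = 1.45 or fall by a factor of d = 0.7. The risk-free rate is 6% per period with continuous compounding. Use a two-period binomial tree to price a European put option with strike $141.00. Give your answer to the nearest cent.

Risk-neutral probability p = (e^0.06 − 0.7)/(1.45 − 0.7) = 0.3618/0.7500 = 0.4824
Terminal stock prices: S_uu = 283.8, S_ud = 137, S_dd = 66.15
Terminal payoffs (K − S): max(-142.8, 0) = 0, max(3.975, 0) = 3.975, max(74.85, 0) = 74.85
Node u (S = 195.8): V_u = e^(−0.06)·[0.4824·0.0000 + 0.5176·3.9750] = 1.9375
Node d (S = 94.5): V_d = e^(−0.06)·[0.4824·3.9750 + 0.5176·74.8500] = 38.2888
Node 0 (S = 135): V_0 = e^(−0.06)·[0.4824·1.9375 + 0.5176·38.2888] = 19.5427

$19.54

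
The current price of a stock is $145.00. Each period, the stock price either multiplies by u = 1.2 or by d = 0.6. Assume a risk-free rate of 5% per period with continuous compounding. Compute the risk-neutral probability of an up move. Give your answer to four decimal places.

Risk-neutral probability p = (e^0.05 − 0.6)/(1.2 − 0.6) = 0.4513/0.6000 = 0.7521

p = 0.7521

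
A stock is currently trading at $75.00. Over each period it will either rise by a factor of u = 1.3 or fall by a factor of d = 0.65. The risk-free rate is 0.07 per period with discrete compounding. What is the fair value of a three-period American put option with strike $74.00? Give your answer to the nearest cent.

$10.52

Risk-neutral probability p = (1 + 0.07 − 0.65)/(1.3 − 0.65) = 0.4200/0.6500 = 0.6462
Terminal stock prices: S_uuu = 164.8, S_uud = 82.39, S_udd = 41.19, S_ddd = 20.6
Terminal payoffs (K − S): max(-90.78, 0) = 0, max(-8.388, 0) = 0, max(32.81, 0) = 32.81, max(53.4, 0) = 53.4
Node uu (S = 126.8): continuation = 1/1.07·[0.6462·0.0000 + 0.3538·0.0000] = 0.0000; exercise value = 0.0000 ≤ continuation, so V_uu = 0.0000
Node ud (S = 63.38): continuation = 1/1.07·[0.6462·0.0000 + 0.3538·32.8062] = 10.8489; exercise value = 10.6250 ≤ continuation, so V_ud = 10.8489
Node dd (S = 31.69): continuation = 1/1.07·[0.6462·32.8062 + 0.3538·53.4031] = 37.4714; exercise value = 42.3125 > continuation, so V_dd = 42.3125 (exercise)
Node u (S = 97.5): continuation = 1/1.07·[0.6462·0.0000 + 0.3538·10.8489] = 3.5877; exercise value = 0.0000 ≤ continuation, so V_u = 3.5877
Node d (S = 48.75): continuation = 1/1.07·[0.6462·10.8489 + 0.3538·42.3125] = 20.5441; exercise value = 25.2500 > continuation, so V_d = 25.2500 (exercise)
Node 0 (S = 75): continuation = 1/1.07·[0.6462·3.5877 + 0.3538·25.2500] = 10.5167; exercise value = 0.0000 ≤ continuation, so V_0 = 10.5167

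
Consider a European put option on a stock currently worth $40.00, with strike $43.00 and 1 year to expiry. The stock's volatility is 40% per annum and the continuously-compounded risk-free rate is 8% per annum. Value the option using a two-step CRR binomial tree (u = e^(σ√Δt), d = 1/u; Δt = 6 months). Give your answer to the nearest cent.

$6.05

CRR parameters: u = e^(σ√Δt) = e^(0.4·√0.5) = 1.3269, d = 1/u = 0.7536
Per-period rate: rΔt = 0.08·0.5 = 0.04, so R = e^0.04 = 1.0408
Risk-neutral probability p = (e^0.04 − 0.7536)/(1.3269 − 0.7536) = 0.2872/0.5733 = 0.5009
Terminal stock prices: S_uu = 70.43, S_ud = 40, S_dd = 22.72
Terminal payoffs (K − S): max(-27.43, 0) = 0, max(3, 0) = 3, max(20.28, 0) = 20.28
Node u (S = 53.08): V_u = e^(−0.04)·[0.5009·0.0000 + 0.4991·3.0000] = 1.4385
Node d (S = 30.15): V_d = e^(−0.04)·[0.5009·3.0000 + 0.4991·20.2812] = 11.1684
Node 0 (S = 40): V_0 = e^(−0.04)·[0.5009·1.4385 + 0.4991·11.1684] = 6.0474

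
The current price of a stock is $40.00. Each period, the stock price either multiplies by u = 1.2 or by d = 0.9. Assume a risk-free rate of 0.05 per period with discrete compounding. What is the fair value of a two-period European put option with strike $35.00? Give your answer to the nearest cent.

Risk-neutral probability p = (1 + 0.05 − 0.9)/(1.2 − 0.9) = 0.1500/0.3000 = 0.5000
Terminal stock prices: S_uu = 57.6, S_ud = 43.2, S_dd = 32.4
Terminal payoffs (K − S): max(-22.6, 0) = 0, max(-8.2, 0) = 0, max(2.6, 0) = 2.6
Node u (S = 48): V_u = 1/1.05·[0.5000·0.0000 + 0.5000·0.0000] = 0.0000
Node d (S = 36): V_d = 1/1.05·[0.5000·0.0000 + 0.5000·2.6000] = 1.2381
Node 0 (S = 40): V_0 = 1/1.05·[0.5000·0.0000 + 0.5000·1.2381] = 0.5896

$0.59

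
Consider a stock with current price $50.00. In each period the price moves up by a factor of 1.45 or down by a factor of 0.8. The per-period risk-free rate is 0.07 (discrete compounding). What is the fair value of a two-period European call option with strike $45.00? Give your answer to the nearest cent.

Risk-neutral probability p = (1 + 0.07 − 0.8)/(1.45 − 0.8) = 0.2700/0.6500 = 0.4154
Terminal stock prices: S_uu = 105.1, S_ud = 58, S_dd = 32
Terminal payoffs (S − K): max(60.12, 0) = 60.12, max(13, 0) = 13, max(-13, 0) = 0
Node u (S = 72.5): V_u = 1/1.07·[0.4154·60.1250 + 0.5846·13.0000] = 30.4439
Node d (S = 40): V_d = 1/1.07·[0.4154·13.0000 + 0.5846·0.0000] = 5.0467
Node 0 (S = 50): V_0 = 1/1.07·[0.4154·30.4439 + 0.5846·5.0467] = 14.5760

$14.58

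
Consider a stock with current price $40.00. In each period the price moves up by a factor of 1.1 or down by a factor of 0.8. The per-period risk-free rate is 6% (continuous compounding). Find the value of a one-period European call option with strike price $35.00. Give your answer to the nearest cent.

$7.40

Risk-neutral probability p = (e^0.06 − 0.8)/(1.1 − 0.8) = 0.2618/0.3000 = 0.8728
Terminal stock prices: S_u = 44, S_d = 32
Terminal payoffs (S − K): max(9, 0) = 9, max(-3, 0) = 0
Node 0 (S = 40): V_0 = e^(−0.06)·[0.8728·9.0000 + 0.1272·0.0000] = 7.3977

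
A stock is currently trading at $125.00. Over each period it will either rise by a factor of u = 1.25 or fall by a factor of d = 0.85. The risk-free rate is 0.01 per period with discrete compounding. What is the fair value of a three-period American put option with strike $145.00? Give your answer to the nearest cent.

Risk-neutral probability p = (1 + 0.01 − 0.85)/(1.25 − 0.85) = 0.1600/0.4000 = 0.4000
Terminal stock prices: S_uuu = 244.1, S_uud = 166, S_udd = 112.9, S_ddd = 76.77
Terminal payoffs (K − S): max(-99.14, 0) = 0, max(-21.02, 0) = 0, max(32.11, 0) = 32.11, max(68.23, 0) = 68.23
Node uu (S = 195.3): continuation = 1/1.01·[0.4000·0.0000 + 0.6000·0.0000] = 0.0000; exercise value = 0.0000 ≤ continuation, so V_uu = 0.0000
Node ud (S = 132.8): continuation = 1/1.01·[0.4000·0.0000 + 0.6000·32.1094] = 19.0749; exercise value = 12.1875 ≤ continuation, so V_ud = 19.0749
Node dd (S = 90.31): continuation = 1/1.01·[0.4000·32.1094 + 0.6000·68.2344] = 53.2519; exercise value = 54.6875 > continuation, so V_dd = 54.6875 (exercise)
Node u (S = 156.2): continuation = 1/1.01·[0.4000·0.0000 + 0.6000·19.0749] = 11.3316; exercise value = 0.0000 ≤ continuation, so V_u = 11.3316
Node d (S = 106.2): continuation = 1/1.01·[0.4000·19.0749 + 0.6000·54.6875] = 40.0420; exercise value = 38.7500 ≤ continuation, so V_d = 40.0420
Node 0 (S = 125): continuation = 1/1.01·[0.4000·11.3316 + 0.6000·40.0420] = 28.2751; exercise value = 20.0000 ≤ continuation, so V_0 = 28.2751

$28.28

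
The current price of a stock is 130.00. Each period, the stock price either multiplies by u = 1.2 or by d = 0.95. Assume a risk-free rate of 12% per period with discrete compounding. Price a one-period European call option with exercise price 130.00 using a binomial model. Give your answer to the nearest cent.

Risk-neutral probability p = (1 + 0.12 − 0.95)/(1.2 − 0.95) = 0.1700/0.2500 = 0.6800
Terminal stock prices: S_u = 156, S_d = 123.5
Terminal payoffs (S − K): max(26, 0) = 26, max(-6.5, 0) = 0
Node 0 (S = 130): V_0 = 1/1.12·[0.6800·26.0000 + 0.3200·0.0000] = 15.7857

15.79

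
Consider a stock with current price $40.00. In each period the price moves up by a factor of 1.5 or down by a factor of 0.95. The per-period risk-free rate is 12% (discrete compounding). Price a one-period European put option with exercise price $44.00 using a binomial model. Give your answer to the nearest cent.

$3.70

Risk-neutral probability p = (1 + 0.12 − 0.95)/(1.5 − 0.95) = 0.1700/0.5500 = 0.3091
Terminal stock prices: S_u = 60, S_d = 38
Terminal payoffs (K − S): max(-16, 0) = 0, max(6, 0) = 6
Node 0 (S = 40): V_0 = 1/1.12·[0.3091·0.0000 + 0.6909·6.0000] = 3.7013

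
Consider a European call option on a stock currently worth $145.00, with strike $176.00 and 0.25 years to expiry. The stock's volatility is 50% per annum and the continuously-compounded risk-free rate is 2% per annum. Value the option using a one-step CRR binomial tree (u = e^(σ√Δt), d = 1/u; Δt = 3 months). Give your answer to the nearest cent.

$4.54

CRR parameters: u = e^(σ√Δt) = e^(0.5·√0.25) = 1.2840, d = 1/u = 0.7788
Per-period rate: rΔt = 0.02·0.25 = 0.005, so R = e^0.005 = 1.0050
Risk-neutral probability p = (e^0.005 − 0.7788)/(1.2840 − 0.7788) = 0.2262/0.5052 = 0.4477
Terminal stock prices: S_u = 186.2, S_d = 112.9
Terminal payoffs (S − K): max(10.18, 0) = 10.18, max(-63.07, 0) = 0
Node 0 (S = 145): V_0 = e^(−0.005)·[0.4477·10.1837 + 0.5523·0.0000] = 4.5370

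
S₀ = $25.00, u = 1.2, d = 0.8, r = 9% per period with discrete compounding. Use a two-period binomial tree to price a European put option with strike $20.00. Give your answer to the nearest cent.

Risk-neutral probability p = (1 + 0.09 − 0.8)/(1.2 − 0.8) = 0.2900/0.4000 = 0.7250
Terminal stock prices: S_uu = 36, S_ud = 24, S_dd = 16
Terminal payoffs (K − S): max(-16, 0) = 0, max(-4, 0) = 0, max(4, 0) = 4
Node u (S = 30): V_u = 1/1.09·[0.7250·0.0000 + 0.2750·0.0000] = 0.0000
Node d (S = 20): V_d = 1/1.09·[0.7250·0.0000 + 0.2750·4.0000] = 1.0092
Node 0 (S = 25): V_0 = 1/1.09·[0.7250·0.0000 + 0.2750·1.0092] = 0.2546

$0.25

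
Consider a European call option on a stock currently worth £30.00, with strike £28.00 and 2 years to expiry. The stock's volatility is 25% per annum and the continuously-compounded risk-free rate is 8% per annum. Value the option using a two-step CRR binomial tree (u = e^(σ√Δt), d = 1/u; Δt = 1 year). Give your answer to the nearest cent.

CRR parameters: u = e^(σ√Δt) = e^(0.25·√1) = 1.2840, d = 1/u = 0.7788
Per-period rate: rΔt = 0.08·1 = 0.08, so R = e^0.08 = 1.0833
Risk-neutral probability p = (e^0.08 − 0.7788)/(1.2840 − 0.7788) = 0.3045/0.5052 = 0.6027
Terminal stock prices: S_uu = 49.46, S_ud = 30, S_dd = 18.2
Terminal payoffs (S − K): max(21.46, 0) = 21.46, max(2, 0) = 2, max(-9.804, 0) = 0
Node u (S = 38.52): V_u = e^(−0.08)·[0.6027·21.4616 + 0.3973·2.0000] = 12.6735
Node d (S = 23.36): V_d = e^(−0.08)·[0.6027·2.0000 + 0.3973·0.0000] = 1.1127
Node 0 (S = 30): V_0 = e^(−0.08)·[0.6027·12.6735 + 0.3973·1.1127] = 7.4589

£7.46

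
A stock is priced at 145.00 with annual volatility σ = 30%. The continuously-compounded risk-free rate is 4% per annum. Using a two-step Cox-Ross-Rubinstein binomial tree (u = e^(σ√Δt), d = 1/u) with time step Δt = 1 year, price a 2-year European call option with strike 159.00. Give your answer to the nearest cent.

23.56

CRR parameters: u = e^(σ√Δt) = e^(0.3·√1) = 1.3499, d = 1/u = 0.7408
Per-period rate: rΔt = 0.04·1 = 0.04, so R = e^0.04 = 1.0408
Risk-neutral probability p = (e^0.04 − 0.7408)/(1.3499 − 0.7408) = 0.3000/0.6090 = 0.4926
Terminal stock prices: S_uu = 264.2, S_ud = 145, S_dd = 79.58
Terminal payoffs (S − K): max(105.2, 0) = 105.2, max(-14, 0) = 0, max(-79.42, 0) = 0
Node u (S = 195.7): V_u = e^(−0.04)·[0.4926·105.2072 + 0.5074·0.0000] = 49.7895
Node d (S = 107.4): V_d = e^(−0.04)·[0.4926·0.0000 + 0.5074·0.0000] = 0.0000
Node 0 (S = 145): V_0 = e^(−0.04)·[0.4926·49.7895 + 0.5074·0.0000] = 23.5630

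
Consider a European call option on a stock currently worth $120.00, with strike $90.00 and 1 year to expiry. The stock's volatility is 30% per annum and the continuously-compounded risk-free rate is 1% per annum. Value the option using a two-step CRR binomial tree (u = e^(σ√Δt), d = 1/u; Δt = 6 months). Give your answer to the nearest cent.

$34.23

CRR parameters: u = e^(σ√Δt) = e^(0.3·√0.5) = 1.2363, d = 1/u = 0.8089
Per-period rate: rΔt = 0.01·0.5 = 0.005, so R = e^0.005 = 1.0050
Risk-neutral probability p = (e^0.005 − 0.8089)/(1.2363 − 0.8089) = 0.1962/0.4275 = 0.4589
Terminal stock prices: S_uu = 183.4, S_ud = 120, S_dd = 78.51
Terminal payoffs (S − K): max(93.42, 0) = 93.42, max(30, 0) = 30, max(-11.49, 0) = 0
Node u (S = 148.4): V_u = e^(−0.005)·[0.4589·93.4158 + 0.5411·30.0000] = 58.8062
Node d (S = 97.06): V_d = e^(−0.005)·[0.4589·30.0000 + 0.5411·0.0000] = 13.6981
Node 0 (S = 120): V_0 = e^(−0.005)·[0.4589·58.8062 + 0.5411·13.6981] = 34.2263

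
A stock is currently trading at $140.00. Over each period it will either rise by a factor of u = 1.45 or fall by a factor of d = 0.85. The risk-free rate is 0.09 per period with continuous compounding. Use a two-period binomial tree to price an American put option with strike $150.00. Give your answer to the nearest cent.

Risk-neutral probability p = (e^0.09 − 0.85)/(1.45 − 0.85) = 0.2442/0.6000 = 0.4070
Terminal stock prices: S_uu = 294.4, S_ud = 172.5, S_dd = 101.1
Terminal payoffs (K − S): max(-144.4, 0) = 0, max(-22.55, 0) = 0, max(48.85, 0) = 48.85
Node u (S = 203): continuation = e^(−0.09)·[0.4070·0.0000 + 0.5930·0.0000] = 0.0000; exercise value = 0.0000 ≤ continuation, so V_u = 0.0000
Node d (S = 119): continuation = e^(−0.09)·[0.4070·0.0000 + 0.5930·48.8500] = 26.4767; exercise value = 31.0000 > continuation, so V_d = 31.0000 (exercise)
Node 0 (S = 140): continuation = e^(−0.09)·[0.4070·0.0000 + 0.5930·31.0000] = 16.8020; exercise value = 10.0000 ≤ continuation, so V_0 = 16.8020

$16.80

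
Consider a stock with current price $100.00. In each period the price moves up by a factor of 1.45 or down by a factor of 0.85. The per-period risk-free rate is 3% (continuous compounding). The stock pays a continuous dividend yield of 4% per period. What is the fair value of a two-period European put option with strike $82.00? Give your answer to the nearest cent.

Per-period risk-free factor R = e^0.03 = 1.0305; dividend-adjusted growth = e^(0.03−0.04) = 0.9900.
Risk-neutral probability p = (0.9900 − 0.85)/(1.45 − 0.85) = 0.1400/0.6000 = 0.2334
Terminal stock prices: S_uu = 210.2, S_ud = 123.2, S_dd = 72.25
Terminal payoffs (K − S): max(-128.2, 0) = 0, max(-41.25, 0) = 0, max(9.75, 0) = 9.75
Node u (S = 145): V_u = e^(−0.03)·[0.2334·0.0000 + 0.7666·0.0000] = 0.0000
Node d (S = 85): V_d = e^(−0.03)·[0.2334·0.0000 + 0.7666·9.7500] = 7.2533
Node 0 (S = 100): V_0 = e^(−0.03)·[0.2334·0.0000 + 0.7666·7.2533] = 5.3959

$5.40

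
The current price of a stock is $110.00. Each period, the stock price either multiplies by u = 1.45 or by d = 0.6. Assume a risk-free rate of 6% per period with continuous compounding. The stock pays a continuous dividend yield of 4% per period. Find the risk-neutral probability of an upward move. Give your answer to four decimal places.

Per-period risk-free factor R = e^0.06 = 1.0618; dividend-adjusted growth = e^(0.06−0.04) = 1.0202.
Risk-neutral probability p = (1.0202 − 0.6)/(1.45 − 0.6) = 0.4202/0.8500 = 0.4944

p = 0.4944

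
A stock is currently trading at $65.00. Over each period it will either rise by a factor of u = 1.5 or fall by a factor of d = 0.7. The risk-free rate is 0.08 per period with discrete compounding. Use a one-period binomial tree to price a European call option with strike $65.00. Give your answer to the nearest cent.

Risk-neutral probability p = (1 + 0.08 − 0.7)/(1.5 − 0.7) = 0.3800/0.8000 = 0.4750
Terminal stock prices: S_u = 97.5, S_d = 45.5
Terminal payoffs (S − K): max(32.5, 0) = 32.5, max(-19.5, 0) = 0
Node 0 (S = 65): V_0 = 1/1.08·[0.4750·32.5000 + 0.5250·0.0000] = 14.2940

$14.29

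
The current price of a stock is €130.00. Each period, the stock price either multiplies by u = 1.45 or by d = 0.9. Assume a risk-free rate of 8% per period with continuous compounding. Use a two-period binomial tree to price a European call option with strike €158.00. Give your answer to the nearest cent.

€15.33

Risk-neutral probability p = (e^0.08 − 0.9)/(1.45 − 0.9) = 0.1833/0.5500 = 0.3332
Terminal stock prices: S_uu = 273.3, S_ud = 169.7, S_dd = 105.3
Terminal payoffs (S − K): max(115.3, 0) = 115.3, max(11.65, 0) = 11.65, max(-52.7, 0) = 0
Node u (S = 188.5): V_u = e^(−0.08)·[0.3332·115.3250 + 0.6668·11.6500] = 42.6476
Node d (S = 117): V_d = e^(−0.08)·[0.3332·11.6500 + 0.6668·0.0000] = 3.5839
Node 0 (S = 130): V_0 = e^(−0.08)·[0.3332·42.6476 + 0.6668·3.5839] = 15.3254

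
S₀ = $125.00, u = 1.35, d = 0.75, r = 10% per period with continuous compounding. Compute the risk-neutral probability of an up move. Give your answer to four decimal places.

Risk-neutral probability p = (e^0.1 − 0.75)/(1.35 − 0.75) = 0.3552/0.6000 = 0.5920

p = 0.5920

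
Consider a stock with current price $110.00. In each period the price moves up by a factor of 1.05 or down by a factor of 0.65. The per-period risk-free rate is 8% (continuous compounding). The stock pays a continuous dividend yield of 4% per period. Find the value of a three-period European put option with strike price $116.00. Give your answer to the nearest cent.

$2.01

Per-period risk-free factor R = e^0.08 = 1.0833; dividend-adjusted growth = e^(0.08−0.04) = 1.0408.
Risk-neutral probability p = (1.0408 − 0.65)/(1.05 − 0.65) = 0.3908/0.4000 = 0.9770
Terminal stock prices: S_uuu = 127.3, S_uud = 78.83, S_udd = 48.8, S_ddd = 30.21
Terminal payoffs (K − S): max(-11.34, 0) = 0, max(37.17, 0) = 37.17, max(67.2, 0) = 67.2, max(85.79, 0) = 85.79
Node uu (S = 121.3): V_uu = e^(−0.08)·[0.9770·0.0000 + 0.0230·37.1713] = 0.7883
Node ud (S = 75.08): V_ud = e^(−0.08)·[0.9770·37.1713 + 0.0230·67.2012] = 34.9502
Node dd (S = 46.48): V_dd = e^(−0.08)·[0.9770·67.2012 + 0.0230·85.7912] = 62.4288
Node u (S = 115.5): V_u = e^(−0.08)·[0.9770·0.7883 + 0.0230·34.9502] = 1.4521
Node d (S = 71.5): V_d = e^(−0.08)·[0.9770·34.9502 + 0.0230·62.4288] = 32.8459
Node 0 (S = 110): V_0 = e^(−0.08)·[0.9770·1.4521 + 0.0230·32.8459] = 2.0063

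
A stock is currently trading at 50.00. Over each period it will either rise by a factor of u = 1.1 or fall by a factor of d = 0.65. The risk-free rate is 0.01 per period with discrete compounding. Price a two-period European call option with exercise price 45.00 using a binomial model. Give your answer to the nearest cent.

9.72

Risk-neutral probability p = (1 + 0.01 − 0.65)/(1.1 − 0.65) = 0.3600/0.4500 = 0.8000
Terminal stock prices: S_uu = 60.5, S_ud = 35.75, S_dd = 21.13
Terminal payoffs (S − K): max(15.5, 0) = 15.5, max(-9.25, 0) = 0, max(-23.87, 0) = 0
Node u (S = 55): V_u = 1/1.01·[0.8000·15.5000 + 0.2000·0.0000] = 12.2772
Node d (S = 32.5): V_d = 1/1.01·[0.8000·0.0000 + 0.2000·0.0000] = 0.0000
Node 0 (S = 50): V_0 = 1/1.01·[0.8000·12.2772 + 0.2000·0.0000] = 9.7245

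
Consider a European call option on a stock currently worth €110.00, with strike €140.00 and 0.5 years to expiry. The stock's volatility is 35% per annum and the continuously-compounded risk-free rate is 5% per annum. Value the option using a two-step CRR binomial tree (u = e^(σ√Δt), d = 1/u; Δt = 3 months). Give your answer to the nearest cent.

CRR parameters: u = e^(σ√Δt) = e^(0.35·√0.25) = 1.1912, d = 1/u = 0.8395
Per-period rate: rΔt = 0.05·0.25 = 0.0125, so R = e^0.0125 = 1.0126
Risk-neutral probability p = (e^0.0125 − 0.8395)/(1.1912 − 0.8395) = 0.1731/0.3518 = 0.4921
Terminal stock prices: S_uu = 156.1, S_ud = 110, S_dd = 77.52
Terminal payoffs (S − K): max(16.1, 0) = 16.1, max(-30, 0) = 0, max(-62.48, 0) = 0
Node u (S = 131): V_u = e^(−0.0125)·[0.4921·16.0974 + 0.5079·0.0000] = 7.8234
Node d (S = 92.34): V_d = e^(−0.0125)·[0.4921·0.0000 + 0.5079·0.0000] = 0.0000
Node 0 (S = 110): V_0 = e^(−0.0125)·[0.4921·7.8234 + 0.5079·0.0000] = 3.8022

€3.80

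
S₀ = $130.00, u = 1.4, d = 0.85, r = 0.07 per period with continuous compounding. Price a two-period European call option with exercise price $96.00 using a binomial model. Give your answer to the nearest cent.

$47.18

Risk-neutral probability p = (e^0.07 − 0.85)/(1.4 − 0.85) = 0.2225/0.5500 = 0.4046
Terminal stock prices: S_uu = 254.8, S_ud = 154.7, S_dd = 93.92
Terminal payoffs (S − K): max(158.8, 0) = 158.8, max(58.7, 0) = 58.7, max(-2.075, 0) = 0
Node u (S = 182): V_u = e^(−0.07)·[0.4046·158.8000 + 0.5954·58.7000] = 92.4902
Node d (S = 110.5): V_d = e^(−0.07)·[0.4046·58.7000 + 0.5954·0.0000] = 22.1422
Node 0 (S = 130): V_0 = e^(−0.07)·[0.4046·92.4902 + 0.5954·22.1422] = 47.1812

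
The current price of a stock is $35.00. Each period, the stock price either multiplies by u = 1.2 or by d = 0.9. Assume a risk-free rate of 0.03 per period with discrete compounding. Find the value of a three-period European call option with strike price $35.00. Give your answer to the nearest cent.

$4.92

Risk-neutral probability p = (1 + 0.03 − 0.9)/(1.2 − 0.9) = 0.1300/0.3000 = 0.4333
Terminal stock prices: S_uuu = 60.48, S_uud = 45.36, S_udd = 34.02, S_ddd = 25.52
Terminal payoffs (S − K): max(25.48, 0) = 25.48, max(10.36, 0) = 10.36, max(-0.98, 0) = 0, max(-9.485, 0) = 0
Node uu (S = 50.4): V_uu = 1/1.03·[0.4333·25.4800 + 0.5667·10.3600] = 16.4194
Node ud (S = 37.8): V_ud = 1/1.03·[0.4333·10.3600 + 0.5667·0.0000] = 4.3586
Node dd (S = 28.35): V_dd = 1/1.03·[0.4333·0.0000 + 0.5667·0.0000] = 0.0000
Node u (S = 42): V_u = 1/1.03·[0.4333·16.4194 + 0.5667·4.3586] = 9.3058
Node d (S = 31.5): V_d = 1/1.03·[0.4333·4.3586 + 0.5667·0.0000] = 1.8337
Node 0 (S = 35): V_0 = 1/1.03·[0.4333·9.3058 + 0.5667·1.8337] = 4.9239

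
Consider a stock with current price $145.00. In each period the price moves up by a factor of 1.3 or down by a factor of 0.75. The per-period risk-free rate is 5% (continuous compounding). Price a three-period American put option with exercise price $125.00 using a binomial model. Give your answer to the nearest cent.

Risk-neutral probability p = (e^0.05 − 0.75)/(1.3 − 0.75) = 0.3013/0.5500 = 0.5478
Terminal stock prices: S_uuu = 318.6, S_uud = 183.8, S_udd = 106, S_ddd = 61.17
Terminal payoffs (K − S): max(-193.6, 0) = 0, max(-58.79, 0) = 0, max(18.97, 0) = 18.97, max(63.83, 0) = 63.83
Node uu (S = 245.1): continuation = e^(−0.05)·[0.5478·0.0000 + 0.4522·0.0000] = 0.0000; exercise value = 0.0000 ≤ continuation, so V_uu = 0.0000
Node ud (S = 141.4): continuation = e^(−0.05)·[0.5478·0.0000 + 0.4522·18.9688] = 8.1600; exercise value = 0.0000 ≤ continuation, so V_ud = 8.1600
Node dd (S = 81.56): continuation = e^(−0.05)·[0.5478·18.9688 + 0.4522·63.8281] = 37.3412; exercise value = 43.4375 > continuation, so V_dd = 43.4375 (exercise)
Node u (S = 188.5): continuation = e^(−0.05)·[0.5478·0.0000 + 0.4522·8.1600] = 3.5102; exercise value = 0.0000 ≤ continuation, so V_u = 3.5102
Node d (S = 108.8): continuation = e^(−0.05)·[0.5478·8.1600 + 0.4522·43.4375] = 22.9376; exercise value = 16.2500 ≤ continuation, so V_d = 22.9376
Node 0 (S = 145): continuation = e^(−0.05)·[0.5478·3.5102 + 0.4522·22.9376] = 11.6963; exercise value = 0.0000 ≤ continuation, so V_0 = 11.6963

$11.70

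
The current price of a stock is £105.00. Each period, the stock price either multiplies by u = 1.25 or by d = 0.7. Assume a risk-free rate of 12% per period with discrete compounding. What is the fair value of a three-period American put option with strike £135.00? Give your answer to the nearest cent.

Risk-neutral probability p = (1 + 0.12 − 0.7)/(1.25 − 0.7) = 0.4200/0.5500 = 0.7636
Terminal stock prices: S_uuu = 205.1, S_uud = 114.8, S_udd = 64.31, S_ddd = 36.01
Terminal payoffs (K − S): max(-70.08, 0) = 0, max(20.16, 0) = 20.16, max(70.69, 0) = 70.69, max(98.99, 0) = 98.99
Node uu (S = 164.1): continuation = 1/1.12·[0.7636·0.0000 + 0.2364·20.1563] = 4.2538; exercise value = 0.0000 ≤ continuation, so V_uu = 4.2538
Node ud (S = 91.88): continuation = 1/1.12·[0.7636·20.1563 + 0.2364·70.6875] = 28.6607; exercise value = 43.1250 > continuation, so V_ud = 43.1250 (exercise)
Node dd (S = 51.45): continuation = 1/1.12·[0.7636·70.6875 + 0.2364·98.9850] = 69.0857; exercise value = 83.5500 > continuation, so V_dd = 83.5500 (exercise)
Node u (S = 131.2): continuation = 1/1.12·[0.7636·4.2538 + 0.2364·43.1250] = 12.0013; exercise value = 3.7500 ≤ continuation, so V_u = 12.0013
Node d (S = 73.5): continuation = 1/1.12·[0.7636·43.1250 + 0.2364·83.5500] = 47.0357; exercise value = 61.5000 > continuation, so V_d = 61.5000 (exercise)
Node 0 (S = 105): continuation = 1/1.12·[0.7636·12.0013 + 0.2364·61.5000] = 21.1616; exercise value = 30.0000 > continuation, so V_0 = 30.0000 (exercise)

£30.00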